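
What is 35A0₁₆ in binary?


Each hex digit → 4 binary bits:
  3 = 0011
  5 = 0101
  A = 1010
  0 = 0000
Concatenate: 0011 0101 1010 0000
= 0011010110100000


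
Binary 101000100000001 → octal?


Group into 3-bit groups: 101000100000001
  101 = 5
  000 = 0
  100 = 4
  000 = 0
  001 = 1
= 0o50401


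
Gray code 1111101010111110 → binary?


Gray code: 1111101010111110
MSB stays the same: 1
Each subsequent bit = prev_binary XOR current_gray:
  B[1] = 1 XOR 1 = 0
  B[2] = 0 XOR 1 = 1
  B[3] = 1 XOR 1 = 0
  B[4] = 0 XOR 1 = 1
  B[5] = 1 XOR 0 = 1
  B[6] = 1 XOR 1 = 0
  B[7] = 0 XOR 0 = 0
  B[8] = 0 XOR 1 = 1
  B[9] = 1 XOR 0 = 1
  B[10] = 1 XOR 1 = 0
  B[11] = 0 XOR 1 = 1
  B[12] = 1 XOR 1 = 0
  B[13] = 0 XOR 1 = 1
  B[14] = 1 XOR 1 = 0
  B[15] = 0 XOR 0 = 0
= 1010110011010100 (44244 decimal)


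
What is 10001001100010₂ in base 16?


Group into 4-bit nibbles: 0010001001100010
  0010 = 2
  0010 = 2
  0110 = 6
  0010 = 2
= 0x2262


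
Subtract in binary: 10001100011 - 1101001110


Align and subtract column by column (LSB to MSB, borrowing when needed):
  10001100011
- 01101001110
  -----------
  col 0: (1 - 0 borrow-in) - 0 → 1 - 0 = 1, borrow out 0
  col 1: (1 - 0 borrow-in) - 1 → 1 - 1 = 0, borrow out 0
  col 2: (0 - 0 borrow-in) - 1 → borrow from next column: (0+2) - 1 = 1, borrow out 1
  col 3: (0 - 1 borrow-in) - 1 → borrow from next column: (-1+2) - 1 = 0, borrow out 1
  col 4: (0 - 1 borrow-in) - 0 → borrow from next column: (-1+2) - 0 = 1, borrow out 1
  col 5: (1 - 1 borrow-in) - 0 → 0 - 0 = 0, borrow out 0
  col 6: (1 - 0 borrow-in) - 1 → 1 - 1 = 0, borrow out 0
  col 7: (0 - 0 borrow-in) - 0 → 0 - 0 = 0, borrow out 0
  col 8: (0 - 0 borrow-in) - 1 → borrow from next column: (0+2) - 1 = 1, borrow out 1
  col 9: (0 - 1 borrow-in) - 1 → borrow from next column: (-1+2) - 1 = 0, borrow out 1
  col 10: (1 - 1 borrow-in) - 0 → 0 - 0 = 0, borrow out 0
Reading bits MSB→LSB: 00100010101
Strip leading zeros: 100010101
= 100010101


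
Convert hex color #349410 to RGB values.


Hex: #349410
R = 34₁₆ = 52
G = 94₁₆ = 148
B = 10₁₆ = 16
= RGB(52, 148, 16)


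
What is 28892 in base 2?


Divide by 2 repeatedly:
28892 ÷ 2 = 14446 remainder 0
14446 ÷ 2 = 7223 remainder 0
7223 ÷ 2 = 3611 remainder 1
3611 ÷ 2 = 1805 remainder 1
1805 ÷ 2 = 902 remainder 1
902 ÷ 2 = 451 remainder 0
451 ÷ 2 = 225 remainder 1
225 ÷ 2 = 112 remainder 1
112 ÷ 2 = 56 remainder 0
56 ÷ 2 = 28 remainder 0
28 ÷ 2 = 14 remainder 0
14 ÷ 2 = 7 remainder 0
7 ÷ 2 = 3 remainder 1
3 ÷ 2 = 1 remainder 1
1 ÷ 2 = 0 remainder 1
Reading remainders bottom-up:
= 111000011011100


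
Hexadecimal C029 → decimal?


Positional values:
Position 0: 9 × 16^0 = 9 × 1 = 9
Position 1: 2 × 16^1 = 2 × 16 = 32
Position 2: 0 × 16^2 = 0 × 256 = 0
Position 3: C × 16^3 = 12 × 4096 = 49152
Sum = 9 + 32 + 0 + 49152
= 49193


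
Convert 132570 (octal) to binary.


Each octal digit → 3 binary bits:
  1 = 001
  3 = 011
  2 = 010
  5 = 101
  7 = 111
  0 = 000
Concatenate: 001 011 010 101 111 000
= 001011010101111000


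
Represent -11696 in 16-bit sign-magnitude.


Sign bit: 1 (negative)
Magnitude: 11696 = 010110110110000
= 1010110110110000


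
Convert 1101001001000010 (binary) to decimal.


Positional values:
Bit 1: 1 × 2^1 = 2
Bit 6: 1 × 2^6 = 64
Bit 9: 1 × 2^9 = 512
Bit 12: 1 × 2^12 = 4096
Bit 14: 1 × 2^14 = 16384
Bit 15: 1 × 2^15 = 32768
Sum = 2 + 64 + 512 + 4096 + 16384 + 32768
= 53826


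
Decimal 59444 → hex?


Divide by 16 repeatedly:
59444 ÷ 16 = 3715 remainder 4 (4)
3715 ÷ 16 = 232 remainder 3 (3)
232 ÷ 16 = 14 remainder 8 (8)
14 ÷ 16 = 0 remainder 14 (E)
Reading remainders bottom-up:
= 0xE834


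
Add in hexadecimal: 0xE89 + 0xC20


Align and add column by column (LSB to MSB, each column mod 16 with carry):
  0E89
+ 0C20
  ----
  col 0: 9(9) + 0(0) + 0 (carry in) = 9 → 9(9), carry out 0
  col 1: 8(8) + 2(2) + 0 (carry in) = 10 → A(10), carry out 0
  col 2: E(14) + C(12) + 0 (carry in) = 26 → A(10), carry out 1
  col 3: 0(0) + 0(0) + 1 (carry in) = 1 → 1(1), carry out 0
Reading digits MSB→LSB: 1AA9
Strip leading zeros: 1AA9
= 0x1AA9


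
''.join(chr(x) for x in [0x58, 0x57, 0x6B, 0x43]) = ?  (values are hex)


Codes (hex): 0x58 0x57 0x6B 0x43
Per-code ASCII lookup:
  0x58 = 88  (range 65-90: uppercase, 88 - 65 = 23) → 'X'
  0x57 = 87  (range 65-90: uppercase, 87 - 65 = 22) → 'W'
  0x6B = 107  (range 97-122: lowercase, 107 - 97 = 10) → 'k'
  0x43 = 67  (range 65-90: uppercase, 67 - 65 = 2) → 'C'
= 'XWkC'


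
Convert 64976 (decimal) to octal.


Divide by 8 repeatedly:
64976 ÷ 8 = 8122 remainder 0
8122 ÷ 8 = 1015 remainder 2
1015 ÷ 8 = 126 remainder 7
126 ÷ 8 = 15 remainder 6
15 ÷ 8 = 1 remainder 7
1 ÷ 8 = 0 remainder 1
Reading remainders bottom-up:
= 0o176720


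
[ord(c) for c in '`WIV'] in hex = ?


String: '`WIV'  (4 characters)
Per-character ASCII lookup:
  '`': special character: '`' = 96 → 0x60
  'W': uppercase starts at 65: 'W' = 65 + 22 = 87 → 0x57
  'I': uppercase starts at 65: 'I' = 65 + 8 = 73 → 0x49
  'V': uppercase starts at 65: 'V' = 65 + 21 = 86 → 0x56
= 0x60 0x57 0x49 0x56


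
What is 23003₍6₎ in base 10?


Positional values (base 6):
  3 × 6^0 = 3 × 1 = 3
  0 × 6^1 = 0 × 6 = 0
  0 × 6^2 = 0 × 36 = 0
  3 × 6^3 = 3 × 216 = 648
  2 × 6^4 = 2 × 1296 = 2592
Sum = 3 + 0 + 0 + 648 + 2592
= 3243


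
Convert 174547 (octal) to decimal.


Positional values:
Position 0: 7 × 8^0 = 7
Position 1: 4 × 8^1 = 32
Position 2: 5 × 8^2 = 320
Position 3: 4 × 8^3 = 2048
Position 4: 7 × 8^4 = 28672
Position 5: 1 × 8^5 = 32768
Sum = 7 + 32 + 320 + 2048 + 28672 + 32768
= 63847


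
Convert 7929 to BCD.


Each digit → 4-bit binary:
  7 → 0111
  9 → 1001
  2 → 0010
  9 → 1001
= 0111 1001 0010 1001


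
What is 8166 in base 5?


Divide by 5 repeatedly:
8166 ÷ 5 = 1633 remainder 1
1633 ÷ 5 = 326 remainder 3
326 ÷ 5 = 65 remainder 1
65 ÷ 5 = 13 remainder 0
13 ÷ 5 = 2 remainder 3
2 ÷ 5 = 0 remainder 2
Reading remainders bottom-up:
= 230131


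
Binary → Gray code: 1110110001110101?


Binary: 1110110001110101
Gray code: G = B XOR (B >> 1)
B >> 1 = 0111011000111010
1110110001110101 XOR 0111011000111010:
  1 XOR 0 = 1
  1 XOR 1 = 0
  1 XOR 1 = 0
  0 XOR 1 = 1
  1 XOR 0 = 1
  1 XOR 1 = 0
  0 XOR 1 = 1
  0 XOR 0 = 0
  0 XOR 0 = 0
  1 XOR 0 = 1
  1 XOR 1 = 0
  1 XOR 1 = 0
  0 XOR 1 = 1
  1 XOR 0 = 1
  0 XOR 1 = 1
  1 XOR 0 = 1
= 1001101001001111


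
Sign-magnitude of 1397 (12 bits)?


Sign bit: 0 (positive)
Magnitude: 1397 = 10101110101
= 010101110101


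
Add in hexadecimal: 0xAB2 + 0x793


Align and add column by column (LSB to MSB, each column mod 16 with carry):
  0AB2
+ 0793
  ----
  col 0: 2(2) + 3(3) + 0 (carry in) = 5 → 5(5), carry out 0
  col 1: B(11) + 9(9) + 0 (carry in) = 20 → 4(4), carry out 1
  col 2: A(10) + 7(7) + 1 (carry in) = 18 → 2(2), carry out 1
  col 3: 0(0) + 0(0) + 1 (carry in) = 1 → 1(1), carry out 0
Reading digits MSB→LSB: 1245
Strip leading zeros: 1245
= 0x1245


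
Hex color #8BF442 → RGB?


Hex: #8BF442
R = 8B₁₆ = 139
G = F4₁₆ = 244
B = 42₁₆ = 66
= RGB(139, 244, 66)


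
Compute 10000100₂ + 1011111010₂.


Align and add column by column (LSB to MSB, carry propagating):
  00010000100
+ 01011111010
  -----------
  col 0: 0 + 0 + 0 (carry in) = 0 → bit 0, carry out 0
  col 1: 0 + 1 + 0 (carry in) = 1 → bit 1, carry out 0
  col 2: 1 + 0 + 0 (carry in) = 1 → bit 1, carry out 0
  col 3: 0 + 1 + 0 (carry in) = 1 → bit 1, carry out 0
  col 4: 0 + 1 + 0 (carry in) = 1 → bit 1, carry out 0
  col 5: 0 + 1 + 0 (carry in) = 1 → bit 1, carry out 0
  col 6: 0 + 1 + 0 (carry in) = 1 → bit 1, carry out 0
  col 7: 1 + 1 + 0 (carry in) = 2 → bit 0, carry out 1
  col 8: 0 + 0 + 1 (carry in) = 1 → bit 1, carry out 0
  col 9: 0 + 1 + 0 (carry in) = 1 → bit 1, carry out 0
  col 10: 0 + 0 + 0 (carry in) = 0 → bit 0, carry out 0
Reading bits MSB→LSB: 01101111110
Strip leading zeros: 1101111110
= 1101111110


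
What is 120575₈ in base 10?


Positional values:
Position 0: 5 × 8^0 = 5
Position 1: 7 × 8^1 = 56
Position 2: 5 × 8^2 = 320
Position 3: 0 × 8^3 = 0
Position 4: 2 × 8^4 = 8192
Position 5: 1 × 8^5 = 32768
Sum = 5 + 56 + 320 + 0 + 8192 + 32768
= 41341


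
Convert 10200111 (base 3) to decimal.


Positional values (base 3):
  1 × 3^0 = 1 × 1 = 1
  1 × 3^1 = 1 × 3 = 3
  1 × 3^2 = 1 × 9 = 9
  0 × 3^3 = 0 × 27 = 0
  0 × 3^4 = 0 × 81 = 0
  2 × 3^5 = 2 × 243 = 486
  0 × 3^6 = 0 × 729 = 0
  1 × 3^7 = 1 × 2187 = 2187
Sum = 1 + 3 + 9 + 0 + 0 + 486 + 0 + 2187
= 2686


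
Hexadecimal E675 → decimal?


Positional values:
Position 0: 5 × 16^0 = 5 × 1 = 5
Position 1: 7 × 16^1 = 7 × 16 = 112
Position 2: 6 × 16^2 = 6 × 256 = 1536
Position 3: E × 16^3 = 14 × 4096 = 57344
Sum = 5 + 112 + 1536 + 57344
= 58997


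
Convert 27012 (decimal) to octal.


Divide by 8 repeatedly:
27012 ÷ 8 = 3376 remainder 4
3376 ÷ 8 = 422 remainder 0
422 ÷ 8 = 52 remainder 6
52 ÷ 8 = 6 remainder 4
6 ÷ 8 = 0 remainder 6
Reading remainders bottom-up:
= 0o64604


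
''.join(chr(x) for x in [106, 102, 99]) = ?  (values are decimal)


Codes (decimal): 106 102 99
Per-code ASCII lookup:
  106  (range 97-122: lowercase, 106 - 97 = 9) → 'j'
  102  (range 97-122: lowercase, 102 - 97 = 5) → 'f'
  99  (range 97-122: lowercase, 99 - 97 = 2) → 'c'
= 'jfc'


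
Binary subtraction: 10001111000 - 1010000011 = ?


Align and subtract column by column (LSB to MSB, borrowing when needed):
  10001111000
- 01010000011
  -----------
  col 0: (0 - 0 borrow-in) - 1 → borrow from next column: (0+2) - 1 = 1, borrow out 1
  col 1: (0 - 1 borrow-in) - 1 → borrow from next column: (-1+2) - 1 = 0, borrow out 1
  col 2: (0 - 1 borrow-in) - 0 → borrow from next column: (-1+2) - 0 = 1, borrow out 1
  col 3: (1 - 1 borrow-in) - 0 → 0 - 0 = 0, borrow out 0
  col 4: (1 - 0 borrow-in) - 0 → 1 - 0 = 1, borrow out 0
  col 5: (1 - 0 borrow-in) - 0 → 1 - 0 = 1, borrow out 0
  col 6: (1 - 0 borrow-in) - 0 → 1 - 0 = 1, borrow out 0
  col 7: (0 - 0 borrow-in) - 1 → borrow from next column: (0+2) - 1 = 1, borrow out 1
  col 8: (0 - 1 borrow-in) - 0 → borrow from next column: (-1+2) - 0 = 1, borrow out 1
  col 9: (0 - 1 borrow-in) - 1 → borrow from next column: (-1+2) - 1 = 0, borrow out 1
  col 10: (1 - 1 borrow-in) - 0 → 0 - 0 = 0, borrow out 0
Reading bits MSB→LSB: 00111110101
Strip leading zeros: 111110101
= 111110101


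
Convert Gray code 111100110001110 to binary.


Gray code: 111100110001110
MSB stays the same: 1
Each subsequent bit = prev_binary XOR current_gray:
  B[1] = 1 XOR 1 = 0
  B[2] = 0 XOR 1 = 1
  B[3] = 1 XOR 1 = 0
  B[4] = 0 XOR 0 = 0
  B[5] = 0 XOR 0 = 0
  B[6] = 0 XOR 1 = 1
  B[7] = 1 XOR 1 = 0
  B[8] = 0 XOR 0 = 0
  B[9] = 0 XOR 0 = 0
  B[10] = 0 XOR 0 = 0
  B[11] = 0 XOR 1 = 1
  B[12] = 1 XOR 1 = 0
  B[13] = 0 XOR 1 = 1
  B[14] = 1 XOR 0 = 1
= 101000100001011 (20747 decimal)


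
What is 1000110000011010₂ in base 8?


Group into 3-bit groups: 001000110000011010
  001 = 1
  000 = 0
  110 = 6
  000 = 0
  011 = 3
  010 = 2
= 0o106032


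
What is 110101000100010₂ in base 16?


Group into 4-bit nibbles: 0110101000100010
  0110 = 6
  1010 = A
  0010 = 2
  0010 = 2
= 0x6A22


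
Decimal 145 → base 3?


Divide by 3 repeatedly:
145 ÷ 3 = 48 remainder 1
48 ÷ 3 = 16 remainder 0
16 ÷ 3 = 5 remainder 1
5 ÷ 3 = 1 remainder 2
1 ÷ 3 = 0 remainder 1
Reading remainders bottom-up:
= 12101


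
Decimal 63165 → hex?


Divide by 16 repeatedly:
63165 ÷ 16 = 3947 remainder 13 (D)
3947 ÷ 16 = 246 remainder 11 (B)
246 ÷ 16 = 15 remainder 6 (6)
15 ÷ 16 = 0 remainder 15 (F)
Reading remainders bottom-up:
= 0xF6BD


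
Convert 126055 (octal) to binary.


Each octal digit → 3 binary bits:
  1 = 001
  2 = 010
  6 = 110
  0 = 000
  5 = 101
  5 = 101
Concatenate: 001 010 110 000 101 101
= 001010110000101101


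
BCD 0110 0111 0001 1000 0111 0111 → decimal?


Each 4-bit group → digit:
  0110 → 6
  0111 → 7
  0001 → 1
  1000 → 8
  0111 → 7
  0111 → 7
= 671877


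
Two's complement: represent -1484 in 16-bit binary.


Original: 0000010111001100
Step 1 - Invert all bits: 1111101000110011
Step 2 - Add 1: 1111101000110011 + 1
= 1111101000110100 (represents -1484)


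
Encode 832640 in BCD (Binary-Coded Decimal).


Each digit → 4-bit binary:
  8 → 1000
  3 → 0011
  2 → 0010
  6 → 0110
  4 → 0100
  0 → 0000
= 1000 0011 0010 0110 0100 0000


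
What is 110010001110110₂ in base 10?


Positional values:
Bit 1: 1 × 2^1 = 2
Bit 2: 1 × 2^2 = 4
Bit 4: 1 × 2^4 = 16
Bit 5: 1 × 2^5 = 32
Bit 6: 1 × 2^6 = 64
Bit 10: 1 × 2^10 = 1024
Bit 13: 1 × 2^13 = 8192
Bit 14: 1 × 2^14 = 16384
Sum = 2 + 4 + 16 + 32 + 64 + 1024 + 8192 + 16384
= 25718


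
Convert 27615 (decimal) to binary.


Divide by 2 repeatedly:
27615 ÷ 2 = 13807 remainder 1
13807 ÷ 2 = 6903 remainder 1
6903 ÷ 2 = 3451 remainder 1
3451 ÷ 2 = 1725 remainder 1
1725 ÷ 2 = 862 remainder 1
862 ÷ 2 = 431 remainder 0
431 ÷ 2 = 215 remainder 1
215 ÷ 2 = 107 remainder 1
107 ÷ 2 = 53 remainder 1
53 ÷ 2 = 26 remainder 1
26 ÷ 2 = 13 remainder 0
13 ÷ 2 = 6 remainder 1
6 ÷ 2 = 3 remainder 0
3 ÷ 2 = 1 remainder 1
1 ÷ 2 = 0 remainder 1
Reading remainders bottom-up:
= 110101111011111


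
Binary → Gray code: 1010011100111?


Binary: 1010011100111
Gray code: G = B XOR (B >> 1)
B >> 1 = 0101001110011
1010011100111 XOR 0101001110011:
  1 XOR 0 = 1
  0 XOR 1 = 1
  1 XOR 0 = 1
  0 XOR 1 = 1
  0 XOR 0 = 0
  1 XOR 0 = 1
  1 XOR 1 = 0
  1 XOR 1 = 0
  0 XOR 1 = 1
  0 XOR 0 = 0
  1 XOR 0 = 1
  1 XOR 1 = 0
  1 XOR 1 = 0
= 1111010010100


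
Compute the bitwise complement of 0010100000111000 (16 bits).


Original: 0010100000111000
Invert all bits:
  bit 0: 0 → 1
  bit 1: 0 → 1
  bit 2: 1 → 0
  bit 3: 0 → 1
  bit 4: 1 → 0
  bit 5: 0 → 1
  bit 6: 0 → 1
  bit 7: 0 → 1
  bit 8: 0 → 1
  bit 9: 0 → 1
  bit 10: 1 → 0
  bit 11: 1 → 0
  bit 12: 1 → 0
  bit 13: 0 → 1
  bit 14: 0 → 1
  bit 15: 0 → 1
= 1101011111000111


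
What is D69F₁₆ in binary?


Each hex digit → 4 binary bits:
  D = 1101
  6 = 0110
  9 = 1001
  F = 1111
Concatenate: 1101 0110 1001 1111
= 1101011010011111


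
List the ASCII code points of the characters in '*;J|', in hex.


String: '*;J|'  (4 characters)
Per-character ASCII lookup:
  '*': special character: '*' = 42 → 0x2A
  ';': special character: ';' = 59 → 0x3B
  'J': uppercase starts at 65: 'J' = 65 + 9 = 74 → 0x4A
  '|': special character: '|' = 124 → 0x7C
= 0x2A 0x3B 0x4A 0x7C


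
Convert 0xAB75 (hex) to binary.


Each hex digit → 4 binary bits:
  A = 1010
  B = 1011
  7 = 0111
  5 = 0101
Concatenate: 1010 1011 0111 0101
= 1010101101110101


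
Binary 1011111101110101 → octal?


Group into 3-bit groups: 001011111101110101
  001 = 1
  011 = 3
  111 = 7
  101 = 5
  110 = 6
  101 = 5
= 0o137565


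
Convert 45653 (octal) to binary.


Each octal digit → 3 binary bits:
  4 = 100
  5 = 101
  6 = 110
  5 = 101
  3 = 011
Concatenate: 100 101 110 101 011
= 100101110101011


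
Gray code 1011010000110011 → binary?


Gray code: 1011010000110011
MSB stays the same: 1
Each subsequent bit = prev_binary XOR current_gray:
  B[1] = 1 XOR 0 = 1
  B[2] = 1 XOR 1 = 0
  B[3] = 0 XOR 1 = 1
  B[4] = 1 XOR 0 = 1
  B[5] = 1 XOR 1 = 0
  B[6] = 0 XOR 0 = 0
  B[7] = 0 XOR 0 = 0
  B[8] = 0 XOR 0 = 0
  B[9] = 0 XOR 0 = 0
  B[10] = 0 XOR 1 = 1
  B[11] = 1 XOR 1 = 0
  B[12] = 0 XOR 0 = 0
  B[13] = 0 XOR 0 = 0
  B[14] = 0 XOR 1 = 1
  B[15] = 1 XOR 1 = 0
= 1101100000100010 (55330 decimal)


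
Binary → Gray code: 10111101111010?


Binary: 10111101111010
Gray code: G = B XOR (B >> 1)
B >> 1 = 01011110111101
10111101111010 XOR 01011110111101:
  1 XOR 0 = 1
  0 XOR 1 = 1
  1 XOR 0 = 1
  1 XOR 1 = 0
  1 XOR 1 = 0
  1 XOR 1 = 0
  0 XOR 1 = 1
  1 XOR 0 = 1
  1 XOR 1 = 0
  1 XOR 1 = 0
  1 XOR 1 = 0
  0 XOR 1 = 1
  1 XOR 0 = 1
  0 XOR 1 = 1
= 11100011000111


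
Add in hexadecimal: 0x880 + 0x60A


Align and add column by column (LSB to MSB, each column mod 16 with carry):
  0880
+ 060A
  ----
  col 0: 0(0) + A(10) + 0 (carry in) = 10 → A(10), carry out 0
  col 1: 8(8) + 0(0) + 0 (carry in) = 8 → 8(8), carry out 0
  col 2: 8(8) + 6(6) + 0 (carry in) = 14 → E(14), carry out 0
  col 3: 0(0) + 0(0) + 0 (carry in) = 0 → 0(0), carry out 0
Reading digits MSB→LSB: 0E8A
Strip leading zeros: E8A
= 0xE8A


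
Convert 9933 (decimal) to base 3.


Divide by 3 repeatedly:
9933 ÷ 3 = 3311 remainder 0
3311 ÷ 3 = 1103 remainder 2
1103 ÷ 3 = 367 remainder 2
367 ÷ 3 = 122 remainder 1
122 ÷ 3 = 40 remainder 2
40 ÷ 3 = 13 remainder 1
13 ÷ 3 = 4 remainder 1
4 ÷ 3 = 1 remainder 1
1 ÷ 3 = 0 remainder 1
Reading remainders bottom-up:
= 111121220


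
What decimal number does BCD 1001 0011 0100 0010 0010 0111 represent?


Each 4-bit group → digit:
  1001 → 9
  0011 → 3
  0100 → 4
  0010 → 2
  0010 → 2
  0111 → 7
= 934227


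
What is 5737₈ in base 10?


Positional values:
Position 0: 7 × 8^0 = 7
Position 1: 3 × 8^1 = 24
Position 2: 7 × 8^2 = 448
Position 3: 5 × 8^3 = 2560
Sum = 7 + 24 + 448 + 2560
= 3039


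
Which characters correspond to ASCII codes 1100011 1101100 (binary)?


Codes (binary): 1100011 1101100
Per-code ASCII lookup:
  1100011 = 99  (range 97-122: lowercase, 99 - 97 = 2) → 'c'
  1101100 = 108  (range 97-122: lowercase, 108 - 97 = 11) → 'l'
= 'cl'


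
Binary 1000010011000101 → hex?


Group into 4-bit nibbles: 1000010011000101
  1000 = 8
  0100 = 4
  1100 = C
  0101 = 5
= 0x84C5


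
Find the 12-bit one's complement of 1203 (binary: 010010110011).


Original: 010010110011
Invert all bits:
  bit 0: 0 → 1
  bit 1: 1 → 0
  bit 2: 0 → 1
  bit 3: 0 → 1
  bit 4: 1 → 0
  bit 5: 0 → 1
  bit 6: 1 → 0
  bit 7: 1 → 0
  bit 8: 0 → 1
  bit 9: 0 → 1
  bit 10: 1 → 0
  bit 11: 1 → 0
= 101101001100


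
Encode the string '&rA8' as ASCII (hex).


String: '&rA8'  (4 characters)
Per-character ASCII lookup:
  '&': special character: '&' = 38 → 0x26
  'r': lowercase starts at 97: 'r' = 97 + 17 = 114 → 0x72
  'A': uppercase starts at 65: 'A' = 65 + 0 = 65 → 0x41
  '8': digits start at 48: '8' = 48 + 8 = 56 → 0x38
= 0x26 0x72 0x41 0x38


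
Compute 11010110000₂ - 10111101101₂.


Align and subtract column by column (LSB to MSB, borrowing when needed):
  11010110000
- 10111101101
  -----------
  col 0: (0 - 0 borrow-in) - 1 → borrow from next column: (0+2) - 1 = 1, borrow out 1
  col 1: (0 - 1 borrow-in) - 0 → borrow from next column: (-1+2) - 0 = 1, borrow out 1
  col 2: (0 - 1 borrow-in) - 1 → borrow from next column: (-1+2) - 1 = 0, borrow out 1
  col 3: (0 - 1 borrow-in) - 1 → borrow from next column: (-1+2) - 1 = 0, borrow out 1
  col 4: (1 - 1 borrow-in) - 0 → 0 - 0 = 0, borrow out 0
  col 5: (1 - 0 borrow-in) - 1 → 1 - 1 = 0, borrow out 0
  col 6: (0 - 0 borrow-in) - 1 → borrow from next column: (0+2) - 1 = 1, borrow out 1
  col 7: (1 - 1 borrow-in) - 1 → borrow from next column: (0+2) - 1 = 1, borrow out 1
  col 8: (0 - 1 borrow-in) - 1 → borrow from next column: (-1+2) - 1 = 0, borrow out 1
  col 9: (1 - 1 borrow-in) - 0 → 0 - 0 = 0, borrow out 0
  col 10: (1 - 0 borrow-in) - 1 → 1 - 1 = 0, borrow out 0
Reading bits MSB→LSB: 00011000011
Strip leading zeros: 11000011
= 11000011


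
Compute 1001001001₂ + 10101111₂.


Align and add column by column (LSB to MSB, carry propagating):
  01001001001
+ 00010101111
  -----------
  col 0: 1 + 1 + 0 (carry in) = 2 → bit 0, carry out 1
  col 1: 0 + 1 + 1 (carry in) = 2 → bit 0, carry out 1
  col 2: 0 + 1 + 1 (carry in) = 2 → bit 0, carry out 1
  col 3: 1 + 1 + 1 (carry in) = 3 → bit 1, carry out 1
  col 4: 0 + 0 + 1 (carry in) = 1 → bit 1, carry out 0
  col 5: 0 + 1 + 0 (carry in) = 1 → bit 1, carry out 0
  col 6: 1 + 0 + 0 (carry in) = 1 → bit 1, carry out 0
  col 7: 0 + 1 + 0 (carry in) = 1 → bit 1, carry out 0
  col 8: 0 + 0 + 0 (carry in) = 0 → bit 0, carry out 0
  col 9: 1 + 0 + 0 (carry in) = 1 → bit 1, carry out 0
  col 10: 0 + 0 + 0 (carry in) = 0 → bit 0, carry out 0
Reading bits MSB→LSB: 01011111000
Strip leading zeros: 1011111000
= 1011111000


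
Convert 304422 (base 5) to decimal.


Positional values (base 5):
  2 × 5^0 = 2 × 1 = 2
  2 × 5^1 = 2 × 5 = 10
  4 × 5^2 = 4 × 25 = 100
  4 × 5^3 = 4 × 125 = 500
  0 × 5^4 = 0 × 625 = 0
  3 × 5^5 = 3 × 3125 = 9375
Sum = 2 + 10 + 100 + 500 + 0 + 9375
= 9987


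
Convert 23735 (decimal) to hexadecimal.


Divide by 16 repeatedly:
23735 ÷ 16 = 1483 remainder 7 (7)
1483 ÷ 16 = 92 remainder 11 (B)
92 ÷ 16 = 5 remainder 12 (C)
5 ÷ 16 = 0 remainder 5 (5)
Reading remainders bottom-up:
= 0x5CB7


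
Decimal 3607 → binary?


Divide by 2 repeatedly:
3607 ÷ 2 = 1803 remainder 1
1803 ÷ 2 = 901 remainder 1
901 ÷ 2 = 450 remainder 1
450 ÷ 2 = 225 remainder 0
225 ÷ 2 = 112 remainder 1
112 ÷ 2 = 56 remainder 0
56 ÷ 2 = 28 remainder 0
28 ÷ 2 = 14 remainder 0
14 ÷ 2 = 7 remainder 0
7 ÷ 2 = 3 remainder 1
3 ÷ 2 = 1 remainder 1
1 ÷ 2 = 0 remainder 1
Reading remainders bottom-up:
= 111000010111


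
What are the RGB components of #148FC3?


Hex: #148FC3
R = 14₁₆ = 20
G = 8F₁₆ = 143
B = C3₁₆ = 195
= RGB(20, 143, 195)


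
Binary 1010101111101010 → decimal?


Positional values:
Bit 1: 1 × 2^1 = 2
Bit 3: 1 × 2^3 = 8
Bit 5: 1 × 2^5 = 32
Bit 6: 1 × 2^6 = 64
Bit 7: 1 × 2^7 = 128
Bit 8: 1 × 2^8 = 256
Bit 9: 1 × 2^9 = 512
Bit 11: 1 × 2^11 = 2048
Bit 13: 1 × 2^13 = 8192
Bit 15: 1 × 2^15 = 32768
Sum = 2 + 8 + 32 + 64 + 128 + 256 + 512 + 2048 + 8192 + 32768
= 44010


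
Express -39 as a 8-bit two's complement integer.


Original: 00100111
Step 1 - Invert all bits: 11011000
Step 2 - Add 1: 11011000 + 1
= 11011001 (represents -39)


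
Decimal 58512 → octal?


Divide by 8 repeatedly:
58512 ÷ 8 = 7314 remainder 0
7314 ÷ 8 = 914 remainder 2
914 ÷ 8 = 114 remainder 2
114 ÷ 8 = 14 remainder 2
14 ÷ 8 = 1 remainder 6
1 ÷ 8 = 0 remainder 1
Reading remainders bottom-up:
= 0o162220


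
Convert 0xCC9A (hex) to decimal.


Positional values:
Position 0: A × 16^0 = 10 × 1 = 10
Position 1: 9 × 16^1 = 9 × 16 = 144
Position 2: C × 16^2 = 12 × 256 = 3072
Position 3: C × 16^3 = 12 × 4096 = 49152
Sum = 10 + 144 + 3072 + 49152
= 52378


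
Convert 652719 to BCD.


Each digit → 4-bit binary:
  6 → 0110
  5 → 0101
  2 → 0010
  7 → 0111
  1 → 0001
  9 → 1001
= 0110 0101 0010 0111 0001 1001


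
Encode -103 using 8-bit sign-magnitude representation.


Sign bit: 1 (negative)
Magnitude: 103 = 1100111
= 11100111


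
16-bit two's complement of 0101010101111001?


Original: 0101010101111001
Step 1 - Invert all bits: 1010101010000110
Step 2 - Add 1: 1010101010000110 + 1
= 1010101010000111 (represents -21881)


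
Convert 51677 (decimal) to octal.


Divide by 8 repeatedly:
51677 ÷ 8 = 6459 remainder 5
6459 ÷ 8 = 807 remainder 3
807 ÷ 8 = 100 remainder 7
100 ÷ 8 = 12 remainder 4
12 ÷ 8 = 1 remainder 4
1 ÷ 8 = 0 remainder 1
Reading remainders bottom-up:
= 0o144735


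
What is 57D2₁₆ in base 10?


Positional values:
Position 0: 2 × 16^0 = 2 × 1 = 2
Position 1: D × 16^1 = 13 × 16 = 208
Position 2: 7 × 16^2 = 7 × 256 = 1792
Position 3: 5 × 16^3 = 5 × 4096 = 20480
Sum = 2 + 208 + 1792 + 20480
= 22482


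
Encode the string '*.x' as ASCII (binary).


String: '*.x'  (3 characters)
Per-character ASCII lookup:
  '*': special character: '*' = 42 → 101010
  '.': special character: '.' = 46 → 101110
  'x': lowercase starts at 97: 'x' = 97 + 23 = 120 → 1111000
= 101010 101110 1111000


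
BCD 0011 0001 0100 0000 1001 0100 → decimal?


Each 4-bit group → digit:
  0011 → 3
  0001 → 1
  0100 → 4
  0000 → 0
  1001 → 9
  0100 → 4
= 314094


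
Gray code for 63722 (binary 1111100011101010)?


Binary: 1111100011101010
Gray code: G = B XOR (B >> 1)
B >> 1 = 0111110001110101
1111100011101010 XOR 0111110001110101:
  1 XOR 0 = 1
  1 XOR 1 = 0
  1 XOR 1 = 0
  1 XOR 1 = 0
  1 XOR 1 = 0
  0 XOR 1 = 1
  0 XOR 0 = 0
  0 XOR 0 = 0
  1 XOR 0 = 1
  1 XOR 1 = 0
  1 XOR 1 = 0
  0 XOR 1 = 1
  1 XOR 0 = 1
  0 XOR 1 = 1
  1 XOR 0 = 1
  0 XOR 1 = 1
= 1000010010011111


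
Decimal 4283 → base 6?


Divide by 6 repeatedly:
4283 ÷ 6 = 713 remainder 5
713 ÷ 6 = 118 remainder 5
118 ÷ 6 = 19 remainder 4
19 ÷ 6 = 3 remainder 1
3 ÷ 6 = 0 remainder 3
Reading remainders bottom-up:
= 31455


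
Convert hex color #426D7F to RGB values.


Hex: #426D7F
R = 42₁₆ = 66
G = 6D₁₆ = 109
B = 7F₁₆ = 127
= RGB(66, 109, 127)


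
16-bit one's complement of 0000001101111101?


Original: 0000001101111101
Invert all bits:
  bit 0: 0 → 1
  bit 1: 0 → 1
  bit 2: 0 → 1
  bit 3: 0 → 1
  bit 4: 0 → 1
  bit 5: 0 → 1
  bit 6: 1 → 0
  bit 7: 1 → 0
  bit 8: 0 → 1
  bit 9: 1 → 0
  bit 10: 1 → 0
  bit 11: 1 → 0
  bit 12: 1 → 0
  bit 13: 1 → 0
  bit 14: 0 → 1
  bit 15: 1 → 0
= 1111110010000010


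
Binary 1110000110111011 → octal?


Group into 3-bit groups: 001110000110111011
  001 = 1
  110 = 6
  000 = 0
  110 = 6
  111 = 7
  011 = 3
= 0o160673


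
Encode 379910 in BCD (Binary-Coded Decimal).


Each digit → 4-bit binary:
  3 → 0011
  7 → 0111
  9 → 1001
  9 → 1001
  1 → 0001
  0 → 0000
= 0011 0111 1001 1001 0001 0000


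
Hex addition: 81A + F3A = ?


Align and add column by column (LSB to MSB, each column mod 16 with carry):
  081A
+ 0F3A
  ----
  col 0: A(10) + A(10) + 0 (carry in) = 20 → 4(4), carry out 1
  col 1: 1(1) + 3(3) + 1 (carry in) = 5 → 5(5), carry out 0
  col 2: 8(8) + F(15) + 0 (carry in) = 23 → 7(7), carry out 1
  col 3: 0(0) + 0(0) + 1 (carry in) = 1 → 1(1), carry out 0
Reading digits MSB→LSB: 1754
Strip leading zeros: 1754
= 0x1754


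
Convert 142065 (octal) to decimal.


Positional values:
Position 0: 5 × 8^0 = 5
Position 1: 6 × 8^1 = 48
Position 2: 0 × 8^2 = 0
Position 3: 2 × 8^3 = 1024
Position 4: 4 × 8^4 = 16384
Position 5: 1 × 8^5 = 32768
Sum = 5 + 48 + 0 + 1024 + 16384 + 32768
= 50229


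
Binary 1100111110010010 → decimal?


Positional values:
Bit 1: 1 × 2^1 = 2
Bit 4: 1 × 2^4 = 16
Bit 7: 1 × 2^7 = 128
Bit 8: 1 × 2^8 = 256
Bit 9: 1 × 2^9 = 512
Bit 10: 1 × 2^10 = 1024
Bit 11: 1 × 2^11 = 2048
Bit 14: 1 × 2^14 = 16384
Bit 15: 1 × 2^15 = 32768
Sum = 2 + 16 + 128 + 256 + 512 + 1024 + 2048 + 16384 + 32768
= 53138


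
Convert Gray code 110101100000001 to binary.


Gray code: 110101100000001
MSB stays the same: 1
Each subsequent bit = prev_binary XOR current_gray:
  B[1] = 1 XOR 1 = 0
  B[2] = 0 XOR 0 = 0
  B[3] = 0 XOR 1 = 1
  B[4] = 1 XOR 0 = 1
  B[5] = 1 XOR 1 = 0
  B[6] = 0 XOR 1 = 1
  B[7] = 1 XOR 0 = 1
  B[8] = 1 XOR 0 = 1
  B[9] = 1 XOR 0 = 1
  B[10] = 1 XOR 0 = 1
  B[11] = 1 XOR 0 = 1
  B[12] = 1 XOR 0 = 1
  B[13] = 1 XOR 0 = 1
  B[14] = 1 XOR 1 = 0
= 100110111111110 (19966 decimal)


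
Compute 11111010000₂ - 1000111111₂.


Align and subtract column by column (LSB to MSB, borrowing when needed):
  11111010000
- 01000111111
  -----------
  col 0: (0 - 0 borrow-in) - 1 → borrow from next column: (0+2) - 1 = 1, borrow out 1
  col 1: (0 - 1 borrow-in) - 1 → borrow from next column: (-1+2) - 1 = 0, borrow out 1
  col 2: (0 - 1 borrow-in) - 1 → borrow from next column: (-1+2) - 1 = 0, borrow out 1
  col 3: (0 - 1 borrow-in) - 1 → borrow from next column: (-1+2) - 1 = 0, borrow out 1
  col 4: (1 - 1 borrow-in) - 1 → borrow from next column: (0+2) - 1 = 1, borrow out 1
  col 5: (0 - 1 borrow-in) - 1 → borrow from next column: (-1+2) - 1 = 0, borrow out 1
  col 6: (1 - 1 borrow-in) - 0 → 0 - 0 = 0, borrow out 0
  col 7: (1 - 0 borrow-in) - 0 → 1 - 0 = 1, borrow out 0
  col 8: (1 - 0 borrow-in) - 0 → 1 - 0 = 1, borrow out 0
  col 9: (1 - 0 borrow-in) - 1 → 1 - 1 = 0, borrow out 0
  col 10: (1 - 0 borrow-in) - 0 → 1 - 0 = 1, borrow out 0
Reading bits MSB→LSB: 10110010001
Strip leading zeros: 10110010001
= 10110010001


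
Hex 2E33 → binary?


Each hex digit → 4 binary bits:
  2 = 0010
  E = 1110
  3 = 0011
  3 = 0011
Concatenate: 0010 1110 0011 0011
= 0010111000110011


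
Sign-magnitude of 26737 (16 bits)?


Sign bit: 0 (positive)
Magnitude: 26737 = 110100001110001
= 0110100001110001


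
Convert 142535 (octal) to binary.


Each octal digit → 3 binary bits:
  1 = 001
  4 = 100
  2 = 010
  5 = 101
  3 = 011
  5 = 101
Concatenate: 001 100 010 101 011 101
= 001100010101011101


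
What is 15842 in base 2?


Divide by 2 repeatedly:
15842 ÷ 2 = 7921 remainder 0
7921 ÷ 2 = 3960 remainder 1
3960 ÷ 2 = 1980 remainder 0
1980 ÷ 2 = 990 remainder 0
990 ÷ 2 = 495 remainder 0
495 ÷ 2 = 247 remainder 1
247 ÷ 2 = 123 remainder 1
123 ÷ 2 = 61 remainder 1
61 ÷ 2 = 30 remainder 1
30 ÷ 2 = 15 remainder 0
15 ÷ 2 = 7 remainder 1
7 ÷ 2 = 3 remainder 1
3 ÷ 2 = 1 remainder 1
1 ÷ 2 = 0 remainder 1
Reading remainders bottom-up:
= 11110111100010


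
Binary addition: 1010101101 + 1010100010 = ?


Align and add column by column (LSB to MSB, carry propagating):
  01010101101
+ 01010100010
  -----------
  col 0: 1 + 0 + 0 (carry in) = 1 → bit 1, carry out 0
  col 1: 0 + 1 + 0 (carry in) = 1 → bit 1, carry out 0
  col 2: 1 + 0 + 0 (carry in) = 1 → bit 1, carry out 0
  col 3: 1 + 0 + 0 (carry in) = 1 → bit 1, carry out 0
  col 4: 0 + 0 + 0 (carry in) = 0 → bit 0, carry out 0
  col 5: 1 + 1 + 0 (carry in) = 2 → bit 0, carry out 1
  col 6: 0 + 0 + 1 (carry in) = 1 → bit 1, carry out 0
  col 7: 1 + 1 + 0 (carry in) = 2 → bit 0, carry out 1
  col 8: 0 + 0 + 1 (carry in) = 1 → bit 1, carry out 0
  col 9: 1 + 1 + 0 (carry in) = 2 → bit 0, carry out 1
  col 10: 0 + 0 + 1 (carry in) = 1 → bit 1, carry out 0
Reading bits MSB→LSB: 10101001111
Strip leading zeros: 10101001111
= 10101001111


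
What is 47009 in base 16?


Divide by 16 repeatedly:
47009 ÷ 16 = 2938 remainder 1 (1)
2938 ÷ 16 = 183 remainder 10 (A)
183 ÷ 16 = 11 remainder 7 (7)
11 ÷ 16 = 0 remainder 11 (B)
Reading remainders bottom-up:
= 0xB7A1


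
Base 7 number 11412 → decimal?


Positional values (base 7):
  2 × 7^0 = 2 × 1 = 2
  1 × 7^1 = 1 × 7 = 7
  4 × 7^2 = 4 × 49 = 196
  1 × 7^3 = 1 × 343 = 343
  1 × 7^4 = 1 × 2401 = 2401
Sum = 2 + 7 + 196 + 343 + 2401
= 2949


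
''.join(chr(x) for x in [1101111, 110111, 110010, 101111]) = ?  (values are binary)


Codes (binary): 1101111 110111 110010 101111
Per-code ASCII lookup:
  1101111 = 111  (range 97-122: lowercase, 111 - 97 = 14) → 'o'
  110111 = 55  (range 48-57: digits, 55 - 48 = 7) → '7'
  110010 = 50  (range 48-57: digits, 50 - 48 = 2) → '2'
  101111 = 47  (special character) → '/'
= 'o72/'


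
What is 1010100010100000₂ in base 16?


Group into 4-bit nibbles: 1010100010100000
  1010 = A
  1000 = 8
  1010 = A
  0000 = 0
= 0xA8A0


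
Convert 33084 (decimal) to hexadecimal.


Divide by 16 repeatedly:
33084 ÷ 16 = 2067 remainder 12 (C)
2067 ÷ 16 = 129 remainder 3 (3)
129 ÷ 16 = 8 remainder 1 (1)
8 ÷ 16 = 0 remainder 8 (8)
Reading remainders bottom-up:
= 0x813C


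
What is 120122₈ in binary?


Each octal digit → 3 binary bits:
  1 = 001
  2 = 010
  0 = 000
  1 = 001
  2 = 010
  2 = 010
Concatenate: 001 010 000 001 010 010
= 001010000001010010


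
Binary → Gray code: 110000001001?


Binary: 110000001001
Gray code: G = B XOR (B >> 1)
B >> 1 = 011000000100
110000001001 XOR 011000000100:
  1 XOR 0 = 1
  1 XOR 1 = 0
  0 XOR 1 = 1
  0 XOR 0 = 0
  0 XOR 0 = 0
  0 XOR 0 = 0
  0 XOR 0 = 0
  0 XOR 0 = 0
  1 XOR 0 = 1
  0 XOR 1 = 1
  0 XOR 0 = 0
  1 XOR 0 = 1
= 101000001101


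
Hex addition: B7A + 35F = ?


Align and add column by column (LSB to MSB, each column mod 16 with carry):
  0B7A
+ 035F
  ----
  col 0: A(10) + F(15) + 0 (carry in) = 25 → 9(9), carry out 1
  col 1: 7(7) + 5(5) + 1 (carry in) = 13 → D(13), carry out 0
  col 2: B(11) + 3(3) + 0 (carry in) = 14 → E(14), carry out 0
  col 3: 0(0) + 0(0) + 0 (carry in) = 0 → 0(0), carry out 0
Reading digits MSB→LSB: 0ED9
Strip leading zeros: ED9
= 0xED9


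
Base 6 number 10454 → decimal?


Positional values (base 6):
  4 × 6^0 = 4 × 1 = 4
  5 × 6^1 = 5 × 6 = 30
  4 × 6^2 = 4 × 36 = 144
  0 × 6^3 = 0 × 216 = 0
  1 × 6^4 = 1 × 1296 = 1296
Sum = 4 + 30 + 144 + 0 + 1296
= 1474


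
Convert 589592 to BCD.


Each digit → 4-bit binary:
  5 → 0101
  8 → 1000
  9 → 1001
  5 → 0101
  9 → 1001
  2 → 0010
= 0101 1000 1001 0101 1001 0010


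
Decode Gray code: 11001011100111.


Gray code: 11001011100111
MSB stays the same: 1
Each subsequent bit = prev_binary XOR current_gray:
  B[1] = 1 XOR 1 = 0
  B[2] = 0 XOR 0 = 0
  B[3] = 0 XOR 0 = 0
  B[4] = 0 XOR 1 = 1
  B[5] = 1 XOR 0 = 1
  B[6] = 1 XOR 1 = 0
  B[7] = 0 XOR 1 = 1
  B[8] = 1 XOR 1 = 0
  B[9] = 0 XOR 0 = 0
  B[10] = 0 XOR 0 = 0
  B[11] = 0 XOR 1 = 1
  B[12] = 1 XOR 1 = 0
  B[13] = 0 XOR 1 = 1
= 10001101000101 (9029 decimal)


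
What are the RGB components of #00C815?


Hex: #00C815
R = 00₁₆ = 0
G = C8₁₆ = 200
B = 15₁₆ = 21
= RGB(0, 200, 21)


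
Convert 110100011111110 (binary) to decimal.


Positional values:
Bit 1: 1 × 2^1 = 2
Bit 2: 1 × 2^2 = 4
Bit 3: 1 × 2^3 = 8
Bit 4: 1 × 2^4 = 16
Bit 5: 1 × 2^5 = 32
Bit 6: 1 × 2^6 = 64
Bit 7: 1 × 2^7 = 128
Bit 11: 1 × 2^11 = 2048
Bit 13: 1 × 2^13 = 8192
Bit 14: 1 × 2^14 = 16384
Sum = 2 + 4 + 8 + 16 + 32 + 64 + 128 + 2048 + 8192 + 16384
= 26878


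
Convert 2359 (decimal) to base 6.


Divide by 6 repeatedly:
2359 ÷ 6 = 393 remainder 1
393 ÷ 6 = 65 remainder 3
65 ÷ 6 = 10 remainder 5
10 ÷ 6 = 1 remainder 4
1 ÷ 6 = 0 remainder 1
Reading remainders bottom-up:
= 14531


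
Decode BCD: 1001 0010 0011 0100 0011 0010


Each 4-bit group → digit:
  1001 → 9
  0010 → 2
  0011 → 3
  0100 → 4
  0011 → 3
  0010 → 2
= 923432


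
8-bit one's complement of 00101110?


Original: 00101110
Invert all bits:
  bit 0: 0 → 1
  bit 1: 0 → 1
  bit 2: 1 → 0
  bit 3: 0 → 1
  bit 4: 1 → 0
  bit 5: 1 → 0
  bit 6: 1 → 0
  bit 7: 0 → 1
= 11010001


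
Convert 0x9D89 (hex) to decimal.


Positional values:
Position 0: 9 × 16^0 = 9 × 1 = 9
Position 1: 8 × 16^1 = 8 × 16 = 128
Position 2: D × 16^2 = 13 × 256 = 3328
Position 3: 9 × 16^3 = 9 × 4096 = 36864
Sum = 9 + 128 + 3328 + 36864
= 40329


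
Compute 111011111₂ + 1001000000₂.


Align and add column by column (LSB to MSB, carry propagating):
  00111011111
+ 01001000000
  -----------
  col 0: 1 + 0 + 0 (carry in) = 1 → bit 1, carry out 0
  col 1: 1 + 0 + 0 (carry in) = 1 → bit 1, carry out 0
  col 2: 1 + 0 + 0 (carry in) = 1 → bit 1, carry out 0
  col 3: 1 + 0 + 0 (carry in) = 1 → bit 1, carry out 0
  col 4: 1 + 0 + 0 (carry in) = 1 → bit 1, carry out 0
  col 5: 0 + 0 + 0 (carry in) = 0 → bit 0, carry out 0
  col 6: 1 + 1 + 0 (carry in) = 2 → bit 0, carry out 1
  col 7: 1 + 0 + 1 (carry in) = 2 → bit 0, carry out 1
  col 8: 1 + 0 + 1 (carry in) = 2 → bit 0, carry out 1
  col 9: 0 + 1 + 1 (carry in) = 2 → bit 0, carry out 1
  col 10: 0 + 0 + 1 (carry in) = 1 → bit 1, carry out 0
Reading bits MSB→LSB: 10000011111
Strip leading zeros: 10000011111
= 10000011111


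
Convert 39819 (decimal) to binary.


Divide by 2 repeatedly:
39819 ÷ 2 = 19909 remainder 1
19909 ÷ 2 = 9954 remainder 1
9954 ÷ 2 = 4977 remainder 0
4977 ÷ 2 = 2488 remainder 1
2488 ÷ 2 = 1244 remainder 0
1244 ÷ 2 = 622 remainder 0
622 ÷ 2 = 311 remainder 0
311 ÷ 2 = 155 remainder 1
155 ÷ 2 = 77 remainder 1
77 ÷ 2 = 38 remainder 1
38 ÷ 2 = 19 remainder 0
19 ÷ 2 = 9 remainder 1
9 ÷ 2 = 4 remainder 1
4 ÷ 2 = 2 remainder 0
2 ÷ 2 = 1 remainder 0
1 ÷ 2 = 0 remainder 1
Reading remainders bottom-up:
= 1001101110001011


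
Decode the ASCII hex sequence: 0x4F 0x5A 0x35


Codes (hex): 0x4F 0x5A 0x35
Per-code ASCII lookup:
  0x4F = 79  (range 65-90: uppercase, 79 - 65 = 14) → 'O'
  0x5A = 90  (range 65-90: uppercase, 90 - 65 = 25) → 'Z'
  0x35 = 53  (range 48-57: digits, 53 - 48 = 5) → '5'
= 'OZ5'


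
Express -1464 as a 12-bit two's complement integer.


Original: 010110111000
Step 1 - Invert all bits: 101001000111
Step 2 - Add 1: 101001000111 + 1
= 101001001000 (represents -1464)


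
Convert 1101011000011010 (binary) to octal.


Group into 3-bit groups: 001101011000011010
  001 = 1
  101 = 5
  011 = 3
  000 = 0
  011 = 3
  010 = 2
= 0o153032


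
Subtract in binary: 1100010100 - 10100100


Align and subtract column by column (LSB to MSB, borrowing when needed):
  1100010100
- 0010100100
  ----------
  col 0: (0 - 0 borrow-in) - 0 → 0 - 0 = 0, borrow out 0
  col 1: (0 - 0 borrow-in) - 0 → 0 - 0 = 0, borrow out 0
  col 2: (1 - 0 borrow-in) - 1 → 1 - 1 = 0, borrow out 0
  col 3: (0 - 0 borrow-in) - 0 → 0 - 0 = 0, borrow out 0
  col 4: (1 - 0 borrow-in) - 0 → 1 - 0 = 1, borrow out 0
  col 5: (0 - 0 borrow-in) - 1 → borrow from next column: (0+2) - 1 = 1, borrow out 1
  col 6: (0 - 1 borrow-in) - 0 → borrow from next column: (-1+2) - 0 = 1, borrow out 1
  col 7: (0 - 1 borrow-in) - 1 → borrow from next column: (-1+2) - 1 = 0, borrow out 1
  col 8: (1 - 1 borrow-in) - 0 → 0 - 0 = 0, borrow out 0
  col 9: (1 - 0 borrow-in) - 0 → 1 - 0 = 1, borrow out 0
Reading bits MSB→LSB: 1001110000
Strip leading zeros: 1001110000
= 1001110000


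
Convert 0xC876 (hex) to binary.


Each hex digit → 4 binary bits:
  C = 1100
  8 = 1000
  7 = 0111
  6 = 0110
Concatenate: 1100 1000 0111 0110
= 1100100001110110


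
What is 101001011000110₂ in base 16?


Group into 4-bit nibbles: 0101001011000110
  0101 = 5
  0010 = 2
  1100 = C
  0110 = 6
= 0x52C6


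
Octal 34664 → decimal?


Positional values:
Position 0: 4 × 8^0 = 4
Position 1: 6 × 8^1 = 48
Position 2: 6 × 8^2 = 384
Position 3: 4 × 8^3 = 2048
Position 4: 3 × 8^4 = 12288
Sum = 4 + 48 + 384 + 2048 + 12288
= 14772


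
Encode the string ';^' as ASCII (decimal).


String: ';^'  (2 characters)
Per-character ASCII lookup:
  ';': special character: ';' = 59
  '^': special character: '^' = 94
= 59 94


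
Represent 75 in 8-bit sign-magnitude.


Sign bit: 0 (positive)
Magnitude: 75 = 1001011
= 01001011


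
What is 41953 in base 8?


Divide by 8 repeatedly:
41953 ÷ 8 = 5244 remainder 1
5244 ÷ 8 = 655 remainder 4
655 ÷ 8 = 81 remainder 7
81 ÷ 8 = 10 remainder 1
10 ÷ 8 = 1 remainder 2
1 ÷ 8 = 0 remainder 1
Reading remainders bottom-up:
= 0o121741


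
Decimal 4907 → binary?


Divide by 2 repeatedly:
4907 ÷ 2 = 2453 remainder 1
2453 ÷ 2 = 1226 remainder 1
1226 ÷ 2 = 613 remainder 0
613 ÷ 2 = 306 remainder 1
306 ÷ 2 = 153 remainder 0
153 ÷ 2 = 76 remainder 1
76 ÷ 2 = 38 remainder 0
38 ÷ 2 = 19 remainder 0
19 ÷ 2 = 9 remainder 1
9 ÷ 2 = 4 remainder 1
4 ÷ 2 = 2 remainder 0
2 ÷ 2 = 1 remainder 0
1 ÷ 2 = 0 remainder 1
Reading remainders bottom-up:
= 1001100101011


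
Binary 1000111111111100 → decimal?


Positional values:
Bit 2: 1 × 2^2 = 4
Bit 3: 1 × 2^3 = 8
Bit 4: 1 × 2^4 = 16
Bit 5: 1 × 2^5 = 32
Bit 6: 1 × 2^6 = 64
Bit 7: 1 × 2^7 = 128
Bit 8: 1 × 2^8 = 256
Bit 9: 1 × 2^9 = 512
Bit 10: 1 × 2^10 = 1024
Bit 11: 1 × 2^11 = 2048
Bit 15: 1 × 2^15 = 32768
Sum = 4 + 8 + 16 + 32 + 64 + 128 + 256 + 512 + 1024 + 2048 + 32768
= 36860


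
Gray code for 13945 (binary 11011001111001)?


Binary: 11011001111001
Gray code: G = B XOR (B >> 1)
B >> 1 = 01101100111100
11011001111001 XOR 01101100111100:
  1 XOR 0 = 1
  1 XOR 1 = 0
  0 XOR 1 = 1
  1 XOR 0 = 1
  1 XOR 1 = 0
  0 XOR 1 = 1
  0 XOR 0 = 0
  1 XOR 0 = 1
  1 XOR 1 = 0
  1 XOR 1 = 0
  1 XOR 1 = 0
  0 XOR 1 = 1
  0 XOR 0 = 0
  1 XOR 0 = 1
= 10110101000101


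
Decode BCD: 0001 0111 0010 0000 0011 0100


Each 4-bit group → digit:
  0001 → 1
  0111 → 7
  0010 → 2
  0000 → 0
  0011 → 3
  0100 → 4
= 172034
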